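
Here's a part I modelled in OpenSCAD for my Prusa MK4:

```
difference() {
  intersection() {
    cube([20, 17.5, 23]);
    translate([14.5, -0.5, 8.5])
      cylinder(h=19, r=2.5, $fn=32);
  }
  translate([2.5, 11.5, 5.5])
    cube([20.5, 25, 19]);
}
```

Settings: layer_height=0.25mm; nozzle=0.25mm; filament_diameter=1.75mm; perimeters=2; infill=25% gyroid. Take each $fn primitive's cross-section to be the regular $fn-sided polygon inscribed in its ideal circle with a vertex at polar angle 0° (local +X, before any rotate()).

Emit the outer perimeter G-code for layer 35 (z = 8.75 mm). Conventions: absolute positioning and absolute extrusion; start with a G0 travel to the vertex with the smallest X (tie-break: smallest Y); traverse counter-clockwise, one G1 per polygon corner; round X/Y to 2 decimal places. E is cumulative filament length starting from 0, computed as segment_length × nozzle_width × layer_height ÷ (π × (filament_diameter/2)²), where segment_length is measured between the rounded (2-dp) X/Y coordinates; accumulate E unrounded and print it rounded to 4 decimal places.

G0 X12.05 Y0.00 Z8.75
G1 X16.95 Y0.00 E0.1273
G1 X16.81 Y0.46 E0.1398
G1 X16.58 Y0.89 E0.1525
G1 X16.27 Y1.27 E0.1652
G1 X15.89 Y1.58 E0.1780
G1 X15.46 Y1.81 E0.1906
G1 X14.99 Y1.95 E0.2034
G1 X14.50 Y2.00 E0.2162
G1 X14.01 Y1.95 E0.2290
G1 X13.54 Y1.81 E0.2417
G1 X13.11 Y1.58 E0.2544
G1 X12.73 Y1.27 E0.2671
G1 X12.42 Y0.89 E0.2799
G1 X12.19 Y0.46 E0.2926
G1 X12.05 Y0.00 E0.3051

At z = 8.75 mm: the 20×17.5 cube contributes its full rectangle; the cylinder at (14.5, -0.5): section is a regular 32-gon, circumradius r=2.5; Taking the intersection: the r=2.5 cylinder at (14.5, -0.5) partially overlaps the 20×17.5 cube; clipping to the common part keeps 7.28 mm² — 1 connected region; the 20.5×25 cube at (2.5, 11.5) contributes its full rectangle; Taking the first minus the rest: starting from the result so far, the 20.5×25 cube at (2.5, 11.5) misses the remaining region (no effect) — 1 connected region. The outline is a single polygon with 15 vertices. Extrusion per mm of travel: 0.25 × 0.25 / (π × 0.875²) = 0.025984. Accumulating E over each segment gives final E = 0.3051.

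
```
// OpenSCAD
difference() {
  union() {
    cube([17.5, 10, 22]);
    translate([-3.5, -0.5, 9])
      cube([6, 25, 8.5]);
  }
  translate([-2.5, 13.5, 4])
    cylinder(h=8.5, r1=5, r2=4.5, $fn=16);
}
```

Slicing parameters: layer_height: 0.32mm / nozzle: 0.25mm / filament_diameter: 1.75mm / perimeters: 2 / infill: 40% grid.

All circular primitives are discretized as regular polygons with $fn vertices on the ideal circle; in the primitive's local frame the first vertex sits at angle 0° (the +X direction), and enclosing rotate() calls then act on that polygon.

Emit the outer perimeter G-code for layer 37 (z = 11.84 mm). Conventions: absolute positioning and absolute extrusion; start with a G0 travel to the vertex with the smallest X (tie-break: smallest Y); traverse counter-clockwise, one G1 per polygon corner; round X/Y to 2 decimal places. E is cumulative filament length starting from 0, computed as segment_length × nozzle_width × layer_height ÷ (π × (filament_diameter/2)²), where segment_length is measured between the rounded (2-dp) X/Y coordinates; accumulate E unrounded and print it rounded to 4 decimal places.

At z = 11.84 mm: the 17.5×10 cube contributes its full rectangle; the cube at (-3.5, -0.5) is present — its section is the full 6×25 rectangle; Taking the union: the regions partially overlap (shared area 25.00 mm²), so overlapping operands fuse into one piece — 1 connected region; the cone at (-2.5, 13.5) (r1=5→r2=4.5) has section circumradius 4.539 here — a regular 16-gon; After the difference (first − rest): starting from that combined region, the cone at (-2.5, 13.5) partially overlaps it — only the 40.41 mm² overlap (of its 63.07 mm²) is removed, clipping the outline — 1 connected region. The outline is a single polygon with 19 vertices. Extrusion per mm of travel: 0.25 × 0.32 / (π × 0.875²) = 0.033260. Accumulating E over each segment gives final E = 3.3102.

G0 X-3.50 Y-0.50 Z11.84
G1 X2.50 Y-0.50 E0.1996
G1 X2.50 Y0.00 E0.2162
G1 X17.50 Y0.00 E0.7151
G1 X17.50 Y10.00 E1.0477
G1 X2.50 Y10.00 E1.5466
G1 X2.50 Y24.50 E2.0289
G1 X-3.50 Y24.50 E2.2284
G1 X-3.50 Y17.84 E2.4499
G1 X-2.50 Y18.04 E2.4839
G1 X-0.76 Y17.69 E2.5429
G1 X0.71 Y16.71 E2.6017
G1 X1.69 Y15.24 E2.6604
G1 X2.04 Y13.50 E2.7194
G1 X1.69 Y11.76 E2.7785
G1 X0.71 Y10.29 E2.8372
G1 X-0.76 Y9.31 E2.8960
G1 X-2.50 Y8.96 E2.9550
G1 X-3.50 Y9.16 E2.9890
G1 X-3.50 Y-0.50 E3.3102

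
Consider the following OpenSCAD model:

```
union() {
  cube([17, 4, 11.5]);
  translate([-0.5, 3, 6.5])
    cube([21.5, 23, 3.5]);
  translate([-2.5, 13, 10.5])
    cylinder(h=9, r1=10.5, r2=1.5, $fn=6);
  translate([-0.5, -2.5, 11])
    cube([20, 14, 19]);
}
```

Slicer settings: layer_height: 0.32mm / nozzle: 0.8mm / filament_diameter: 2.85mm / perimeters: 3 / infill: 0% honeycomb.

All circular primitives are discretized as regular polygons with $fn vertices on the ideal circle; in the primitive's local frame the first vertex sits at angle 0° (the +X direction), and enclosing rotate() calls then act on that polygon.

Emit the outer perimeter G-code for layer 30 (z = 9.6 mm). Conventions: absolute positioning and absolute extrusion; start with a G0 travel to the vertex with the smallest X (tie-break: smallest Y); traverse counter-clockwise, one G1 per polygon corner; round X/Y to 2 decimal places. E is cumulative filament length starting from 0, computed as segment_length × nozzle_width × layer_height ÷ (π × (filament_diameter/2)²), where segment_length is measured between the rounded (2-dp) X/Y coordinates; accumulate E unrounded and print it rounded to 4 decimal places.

At z = 9.6 mm: the cube (footprint 17×4) is included at this height; the cube at (-0.5, 3) (footprint 21.5×23) is included at this height; the cone at (-2.5, 13) does not reach this height (z outside [10.5, 19.5]); the cube at (-0.5, -2.5) is absent (z outside [11, 30]); Taking the union: the regions partially overlap (shared area 17.00 mm²), so overlapping operands fuse into one piece — 1 connected region. The outline is a single polygon with 8 vertices. Extrusion per mm of travel: 0.8 × 0.32 / (π × 1.425²) = 0.040129. Accumulating E over each segment gives final E = 3.8123.

G0 X-0.50 Y3.00 Z9.60
G1 X0.00 Y3.00 E0.0201
G1 X0.00 Y0.00 E0.1405
G1 X17.00 Y0.00 E0.8226
G1 X17.00 Y3.00 E0.9430
G1 X21.00 Y3.00 E1.1036
G1 X21.00 Y26.00 E2.0265
G1 X-0.50 Y26.00 E2.8893
G1 X-0.50 Y3.00 E3.8123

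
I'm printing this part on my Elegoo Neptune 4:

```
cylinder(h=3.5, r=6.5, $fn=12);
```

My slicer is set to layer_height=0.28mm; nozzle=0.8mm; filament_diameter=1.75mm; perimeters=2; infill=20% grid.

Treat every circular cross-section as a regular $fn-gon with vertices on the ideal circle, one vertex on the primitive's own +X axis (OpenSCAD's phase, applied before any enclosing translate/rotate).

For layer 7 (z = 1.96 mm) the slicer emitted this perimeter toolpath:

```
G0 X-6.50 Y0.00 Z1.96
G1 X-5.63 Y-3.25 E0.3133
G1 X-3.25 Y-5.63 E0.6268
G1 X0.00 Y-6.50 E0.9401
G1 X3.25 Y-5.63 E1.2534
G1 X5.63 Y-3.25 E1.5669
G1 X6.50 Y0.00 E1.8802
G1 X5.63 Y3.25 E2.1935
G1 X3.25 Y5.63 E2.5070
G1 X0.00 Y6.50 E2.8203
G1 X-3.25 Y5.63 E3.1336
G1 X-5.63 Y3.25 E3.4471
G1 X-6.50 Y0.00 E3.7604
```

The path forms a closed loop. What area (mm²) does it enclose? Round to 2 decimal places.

126.77 mm²

Apply the shoelace formula to the sequence of (X, Y) vertices; enclosed area = 126.77 mm².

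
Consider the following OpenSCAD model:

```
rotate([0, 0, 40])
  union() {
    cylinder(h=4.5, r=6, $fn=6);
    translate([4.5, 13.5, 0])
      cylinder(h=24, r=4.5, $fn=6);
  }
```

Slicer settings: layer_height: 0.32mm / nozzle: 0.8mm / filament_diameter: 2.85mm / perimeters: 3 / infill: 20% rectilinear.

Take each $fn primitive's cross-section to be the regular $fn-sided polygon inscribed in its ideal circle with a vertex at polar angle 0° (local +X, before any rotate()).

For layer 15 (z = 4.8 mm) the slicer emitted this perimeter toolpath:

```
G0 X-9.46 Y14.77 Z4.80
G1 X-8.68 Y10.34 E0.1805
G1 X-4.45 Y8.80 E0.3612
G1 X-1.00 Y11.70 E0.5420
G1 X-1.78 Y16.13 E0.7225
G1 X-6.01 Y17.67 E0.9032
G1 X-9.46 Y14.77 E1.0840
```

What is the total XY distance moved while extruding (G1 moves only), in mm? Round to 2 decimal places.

Sum the Euclidean lengths of each G1 segment: total = 27.01 mm.

27.01 mm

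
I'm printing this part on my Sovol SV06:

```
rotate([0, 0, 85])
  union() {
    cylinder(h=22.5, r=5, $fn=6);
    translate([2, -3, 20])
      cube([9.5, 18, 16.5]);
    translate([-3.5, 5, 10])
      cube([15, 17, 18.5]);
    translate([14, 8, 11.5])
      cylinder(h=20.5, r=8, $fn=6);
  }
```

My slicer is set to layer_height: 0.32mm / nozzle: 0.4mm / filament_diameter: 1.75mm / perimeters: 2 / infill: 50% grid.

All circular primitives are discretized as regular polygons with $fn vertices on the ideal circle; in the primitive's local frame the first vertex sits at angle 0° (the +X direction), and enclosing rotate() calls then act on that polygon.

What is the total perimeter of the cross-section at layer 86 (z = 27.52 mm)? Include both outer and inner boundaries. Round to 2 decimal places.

95.14 mm

At z = 27.52 mm: the cylinder is not intersected at this z (z outside [0, 22.5]); the cube at (2, -3) is present — its section is the full 9.5×18 rectangle (perimeter 55.00 mm); the cube at (-3.5, 5) (footprint 15×17) is included at this height (perimeter 64.00 mm); the r=8 cylinder at (14, 8) contributes a regular 6-gon of circumradius 8 (perimeter = 2·6·8.000·sin(180°/6) = 48.00 mm); Taking the union: the regions partially overlap (shared area 143.50 mm²), so the edge portions inside another operand are dropped and the merged outline is re-measured after clipping — boundary = 95.14 mm; (rotated 85° about Z; rotation is an isometry so areas/perimeters/island counts are preserved). Overall, the cross-section is a single solid region. Total boundary length (outer) = 95.14 mm.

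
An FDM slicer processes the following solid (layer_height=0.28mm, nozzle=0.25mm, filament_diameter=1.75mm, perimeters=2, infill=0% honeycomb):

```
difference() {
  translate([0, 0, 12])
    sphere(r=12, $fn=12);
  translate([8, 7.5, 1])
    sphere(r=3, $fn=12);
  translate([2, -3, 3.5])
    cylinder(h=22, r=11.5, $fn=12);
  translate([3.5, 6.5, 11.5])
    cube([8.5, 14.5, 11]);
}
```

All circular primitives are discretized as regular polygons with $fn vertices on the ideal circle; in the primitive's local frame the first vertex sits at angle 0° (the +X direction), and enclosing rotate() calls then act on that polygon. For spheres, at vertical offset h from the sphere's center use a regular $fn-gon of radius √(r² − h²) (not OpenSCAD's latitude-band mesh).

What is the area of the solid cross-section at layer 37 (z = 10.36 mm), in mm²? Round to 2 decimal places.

96.39 mm²

At z = 10.36 mm: the r=12 sphere contributes a regular 12-gon of circumradius √(12²−1.64²) = 11.887 (area = (12/2)·11.887²·sin(360°/12) = 423.93 mm²); the sphere at (8, 7.5) is absent (|z−center|=9.360 > r=3); the r=11.5 cylinder at (2, -3) gives a regular 12-gon of circumradius 11.5 (constant along its height) (area = (12/2)·11.500²·sin(360°/12) = 396.75 mm²); the cube at (3.5, 6.5) does not reach this height (z outside [11.5, 22.5]); Taking the first minus the rest: starting from the r=12 sphere (423.93 mm²), the r=11.5 cylinder at (2, -3) partially overlaps it — only the 327.54 mm² overlap (of its 396.75 mm²) is removed, clipping the outline — area = 96.39 mm². Overall, the cross-section is a single solid region. Net area = 96.39 mm².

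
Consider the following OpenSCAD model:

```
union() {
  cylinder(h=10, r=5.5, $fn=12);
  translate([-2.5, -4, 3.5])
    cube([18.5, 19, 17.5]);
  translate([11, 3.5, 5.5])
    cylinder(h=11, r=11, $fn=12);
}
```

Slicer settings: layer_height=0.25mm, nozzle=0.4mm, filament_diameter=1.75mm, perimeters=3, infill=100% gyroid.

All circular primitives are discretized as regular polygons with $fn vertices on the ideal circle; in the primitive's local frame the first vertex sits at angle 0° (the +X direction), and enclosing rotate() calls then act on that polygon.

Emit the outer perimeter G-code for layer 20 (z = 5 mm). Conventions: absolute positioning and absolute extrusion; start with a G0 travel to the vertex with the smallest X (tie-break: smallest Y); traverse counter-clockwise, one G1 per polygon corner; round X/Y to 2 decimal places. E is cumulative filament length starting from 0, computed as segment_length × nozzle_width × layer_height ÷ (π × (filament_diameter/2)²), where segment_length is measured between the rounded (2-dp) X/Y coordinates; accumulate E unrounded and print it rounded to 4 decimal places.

G0 X-5.50 Y0.00 Z5.00
G1 X-4.76 Y-2.75 E0.1184
G1 X-2.75 Y-4.76 E0.2366
G1 X0.00 Y-5.50 E0.3550
G1 X2.75 Y-4.76 E0.4734
G1 X3.51 Y-4.00 E0.5181
G1 X16.00 Y-4.00 E1.0373
G1 X16.00 Y15.00 E1.8273
G1 X-2.50 Y15.00 E2.5964
G1 X-2.50 Y4.83 E3.0192
G1 X-2.75 Y4.76 E3.0300
G1 X-4.76 Y2.75 E3.1482
G1 X-5.50 Y0.00 E3.2666

At z = 5 mm: the cylinder: section is a regular 12-gon, circumradius r=5.5; the 18.5×19 cube at (-2.5, -4) contributes its full rectangle; the cylinder at (11, 3.5) is absent (z outside [5.5, 16.5]); Taking the union: the regions partially overlap (shared area 64.88 mm²), so overlapping operands fuse into one piece — 1 connected region. The outline is a single polygon with 12 vertices. Extrusion per mm of travel: 0.4 × 0.25 / (π × 0.875²) = 0.041575. Accumulating E over each segment gives final E = 3.2666.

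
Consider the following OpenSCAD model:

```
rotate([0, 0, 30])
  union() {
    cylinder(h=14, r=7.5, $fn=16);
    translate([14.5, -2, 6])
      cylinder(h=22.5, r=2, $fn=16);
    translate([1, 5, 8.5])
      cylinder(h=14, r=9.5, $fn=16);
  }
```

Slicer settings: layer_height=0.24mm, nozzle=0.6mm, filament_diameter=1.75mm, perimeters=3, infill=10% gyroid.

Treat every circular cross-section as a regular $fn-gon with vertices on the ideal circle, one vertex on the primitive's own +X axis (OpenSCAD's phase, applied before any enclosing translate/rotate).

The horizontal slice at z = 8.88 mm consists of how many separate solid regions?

At z = 8.88 mm: the cylinder: section is a regular 16-gon, circumradius r=7.5; the r=2 cylinder at (14.5, -2) gives a regular 16-gon of circumradius 2 (constant along its height); the r=9.5 cylinder at (1, 5) gives a regular 16-gon of circumradius 9.5 (constant along its height); Taking the union: the regions partially overlap (shared area 133.09 mm²), so overlapping operands fuse into one piece — 2 connected regions; (whole slice rotated 30° about Z — lengths, areas and connectivity unchanged). The result has 2 disconnected regions.

2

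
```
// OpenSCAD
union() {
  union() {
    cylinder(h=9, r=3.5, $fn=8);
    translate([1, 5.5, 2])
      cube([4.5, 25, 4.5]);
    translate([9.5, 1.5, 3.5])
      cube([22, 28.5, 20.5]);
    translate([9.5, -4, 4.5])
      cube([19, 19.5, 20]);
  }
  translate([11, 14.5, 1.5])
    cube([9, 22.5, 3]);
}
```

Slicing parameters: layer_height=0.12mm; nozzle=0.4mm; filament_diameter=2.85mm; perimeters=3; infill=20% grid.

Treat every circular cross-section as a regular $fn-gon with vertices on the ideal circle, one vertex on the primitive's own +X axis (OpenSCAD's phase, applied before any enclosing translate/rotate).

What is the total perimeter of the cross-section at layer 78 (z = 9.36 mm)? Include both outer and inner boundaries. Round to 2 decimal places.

112.00 mm

At z = 9.36 mm: the cylinder is not intersected at this z (z outside [0, 9]); the cube at (1, 5.5) is absent (z outside [2, 6.5]); the 22×28.5 cube at (9.5, 1.5) contributes its full rectangle (perimeter 101.00 mm); the 19×19.5 cube at (9.5, -4) contributes its full rectangle (perimeter 77.00 mm); Merging all regions: the regions partially overlap (shared area 266.00 mm²), so the edge portions inside another operand are dropped and the merged outline is re-measured after clipping — boundary = 112.00 mm; the cube at (11, 14.5) is not intersected at this z (z outside [1.5, 4.5]); Merging all regions: only that combined region is present, so the union is just that shape — boundary = 112.00 mm. Overall, the cross-section is a single solid region. Total boundary length (outer) = 112.00 mm.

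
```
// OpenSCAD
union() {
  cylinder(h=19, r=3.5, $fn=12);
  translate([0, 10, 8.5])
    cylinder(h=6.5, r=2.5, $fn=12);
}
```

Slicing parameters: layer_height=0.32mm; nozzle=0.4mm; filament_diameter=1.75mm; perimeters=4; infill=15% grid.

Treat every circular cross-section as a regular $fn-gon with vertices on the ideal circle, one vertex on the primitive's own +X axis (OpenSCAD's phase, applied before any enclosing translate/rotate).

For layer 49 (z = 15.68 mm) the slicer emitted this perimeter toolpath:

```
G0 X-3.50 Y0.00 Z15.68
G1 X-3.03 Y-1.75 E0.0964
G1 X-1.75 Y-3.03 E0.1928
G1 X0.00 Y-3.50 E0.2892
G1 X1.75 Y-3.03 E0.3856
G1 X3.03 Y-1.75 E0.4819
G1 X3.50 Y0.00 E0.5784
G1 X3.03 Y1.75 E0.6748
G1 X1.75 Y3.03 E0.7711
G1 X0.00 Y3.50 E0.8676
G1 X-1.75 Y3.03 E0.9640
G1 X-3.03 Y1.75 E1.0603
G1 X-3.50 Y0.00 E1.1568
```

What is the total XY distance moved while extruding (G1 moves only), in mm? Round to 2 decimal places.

21.74 mm

Sum the Euclidean lengths of each G1 segment: total = 21.74 mm.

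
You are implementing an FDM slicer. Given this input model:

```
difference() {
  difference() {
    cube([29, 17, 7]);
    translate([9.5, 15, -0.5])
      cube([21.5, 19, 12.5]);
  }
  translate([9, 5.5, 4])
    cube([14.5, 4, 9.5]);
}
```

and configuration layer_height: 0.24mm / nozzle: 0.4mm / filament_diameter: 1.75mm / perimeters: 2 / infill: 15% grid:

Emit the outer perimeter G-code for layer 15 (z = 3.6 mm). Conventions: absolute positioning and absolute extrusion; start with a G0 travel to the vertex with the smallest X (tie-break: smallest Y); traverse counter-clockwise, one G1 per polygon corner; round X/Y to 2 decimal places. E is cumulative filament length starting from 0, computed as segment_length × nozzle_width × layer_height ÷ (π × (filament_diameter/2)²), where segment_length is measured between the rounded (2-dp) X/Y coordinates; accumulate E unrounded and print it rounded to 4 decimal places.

At z = 3.6 mm: the 29×17 cube contributes its full rectangle; the cube at (9.5, 15) (footprint 21.5×19) is included at this height; After the difference (first − rest): starting from the 29×17 cube, the 21.5×19 cube at (9.5, 15) partially overlaps it — only the 39.00 mm² overlap (of its 408.50 mm²) is removed, clipping the outline — 1 connected region; the cube at (9, 5.5) is absent (z outside [4, 13.5]); Taking the first minus the rest: none of the subtracted shapes is present at this height, so that combined region is unchanged — 1 connected region. The outline is a single polygon with 6 vertices. Extrusion per mm of travel: 0.4 × 0.24 / (π × 0.875²) = 0.039912. Accumulating E over each segment gives final E = 3.6719.

G0 X0.00 Y0.00 Z3.60
G1 X29.00 Y0.00 E1.1575
G1 X29.00 Y15.00 E1.7561
G1 X9.50 Y15.00 E2.5344
G1 X9.50 Y17.00 E2.6142
G1 X0.00 Y17.00 E2.9934
G1 X0.00 Y0.00 E3.6719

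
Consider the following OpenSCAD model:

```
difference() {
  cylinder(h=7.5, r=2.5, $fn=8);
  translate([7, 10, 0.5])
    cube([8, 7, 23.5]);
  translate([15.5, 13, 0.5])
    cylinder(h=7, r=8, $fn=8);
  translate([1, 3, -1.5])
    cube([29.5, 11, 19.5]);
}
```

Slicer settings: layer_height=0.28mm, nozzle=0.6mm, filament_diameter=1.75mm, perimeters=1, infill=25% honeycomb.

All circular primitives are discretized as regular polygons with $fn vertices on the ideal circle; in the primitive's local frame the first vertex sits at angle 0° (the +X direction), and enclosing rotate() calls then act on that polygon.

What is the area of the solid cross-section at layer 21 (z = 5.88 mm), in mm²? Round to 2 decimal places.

At z = 5.88 mm: the cylinder: section is a regular 8-gon, circumradius r=2.5 (area = (8/2)·2.500²·sin(360°/8) = 17.68 mm²); the cube at (7, 10) (footprint 8×7) is included at this height (area 56.00 mm²); the r=8 cylinder at (15.5, 13) contributes a regular 8-gon of circumradius 8 (area = (8/2)·8.000²·sin(360°/8) = 181.02 mm²); the 29.5×11 cube at (1, 3) contributes its full rectangle (area 324.50 mm²); Taking the first minus the rest: starting from the r=2.5 cylinder (17.68 mm²), the 8×7 cube at (7, 10) misses the remaining region (no effect); the r=8 cylinder at (15.5, 13) misses the remaining region (no effect); the 29.5×11 cube at (1, 3) misses the remaining region (no effect) — area = 17.68 mm². Overall, the cross-section is a single solid region. Net area = 17.68 mm².

17.68 mm²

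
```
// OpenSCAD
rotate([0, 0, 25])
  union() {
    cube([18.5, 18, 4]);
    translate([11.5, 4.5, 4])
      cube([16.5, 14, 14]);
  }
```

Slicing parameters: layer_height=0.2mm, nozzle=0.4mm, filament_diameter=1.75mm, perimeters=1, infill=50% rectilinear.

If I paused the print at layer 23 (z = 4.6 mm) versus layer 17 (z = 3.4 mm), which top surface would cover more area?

Layer 23 (z = 4.6): the cube is not intersected at this z (z outside [0, 4]); the 16.5×14 cube at (11.5, 4.5) contributes its full rectangle (area 231.00 mm²); Taking the union: only the 16.5×14 cube at (11.5, 4.5) is present, so the union is just that shape — area = 231.00 mm²; (rotated 25° about Z; rotation is an isometry so areas/perimeters/island counts are preserved). So its area = 231.00 mm². Layer 17 (z = 3.4): the 18.5×18 cube contributes its full rectangle (area 333.00 mm²); the cube at (11.5, 4.5) is not intersected at this z (z outside [4, 18]); Merging all regions: only the 18.5×18 cube is present, so the union is just that shape — area = 333.00 mm²; (whole slice rotated 25° about Z — lengths, areas and connectivity unchanged). So its area = 333.00 mm². Layer 17 is larger (333.00 vs 231.00 mm²).

layer 17 (z = 3.4 mm)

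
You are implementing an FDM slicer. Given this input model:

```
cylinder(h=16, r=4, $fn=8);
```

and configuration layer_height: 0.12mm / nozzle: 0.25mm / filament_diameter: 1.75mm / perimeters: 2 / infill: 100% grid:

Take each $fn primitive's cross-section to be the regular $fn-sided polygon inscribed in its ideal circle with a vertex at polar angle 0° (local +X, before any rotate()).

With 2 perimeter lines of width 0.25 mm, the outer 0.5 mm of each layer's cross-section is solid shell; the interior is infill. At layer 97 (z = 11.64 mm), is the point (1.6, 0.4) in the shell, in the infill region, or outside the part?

infill

At z = 11.64 mm: the cylinder: section is a regular 8-gon, circumradius r=4. Overall, the cross-section is a single solid region. The nearest boundary edge runs (4.00, 0.00)→(2.83, 2.83); distance from the point to it = 2.06 mm. The point is inside the cross-section and 2.06 mm from the nearest boundary — more than the 0.5 mm shell width (2 × 0.25), so it's in the infill interior.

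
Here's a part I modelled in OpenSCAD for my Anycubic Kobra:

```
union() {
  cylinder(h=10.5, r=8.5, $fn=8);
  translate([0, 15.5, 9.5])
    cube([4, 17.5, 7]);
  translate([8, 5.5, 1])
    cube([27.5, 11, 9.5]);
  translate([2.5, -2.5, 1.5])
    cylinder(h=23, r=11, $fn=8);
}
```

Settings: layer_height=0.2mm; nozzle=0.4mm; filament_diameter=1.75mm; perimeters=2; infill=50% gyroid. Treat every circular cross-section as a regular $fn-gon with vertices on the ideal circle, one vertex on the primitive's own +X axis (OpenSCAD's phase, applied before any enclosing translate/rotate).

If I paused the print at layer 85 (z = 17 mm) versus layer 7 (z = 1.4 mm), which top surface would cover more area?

Layer 85 (z = 17): the cylinder does not reach this height (z outside [0, 10.5]); the cube at (0, 15.5) is not intersected at this z (z outside [9.5, 16.5]); the cube at (8, 5.5) is not intersected at this z (z outside [1, 10.5]); the cylinder at (2.5, -2.5): section is a regular 8-gon, circumradius r=11 (area = (8/2)·11.000²·sin(360°/8) = 342.24 mm²); Taking the union: only the r=11 cylinder at (2.5, -2.5) is present, so the union is just that shape — area = 342.24 mm². So its area = 342.24 mm². Layer 7 (z = 1.4): the r=8.5 cylinder contributes a regular 8-gon of circumradius 8.5 (area = (8/2)·8.500²·sin(360°/8) = 204.35 mm²); the cube at (0, 15.5) does not reach this height (z outside [9.5, 16.5]); the cube at (8, 5.5) is present — its section is the full 27.5×11 rectangle (area 302.50 mm²); the cylinder at (2.5, -2.5) does not reach this height (z outside [1.5, 24.5]); Taking the union: the 2 present regions are separate (no shared area or edge), so areas and boundary lengths simply add and each stays a separate island — area = 506.85 mm². So its area = 506.85 mm². Layer 7 is larger (506.85 vs 342.24 mm²).

layer 7 (z = 1.4 mm)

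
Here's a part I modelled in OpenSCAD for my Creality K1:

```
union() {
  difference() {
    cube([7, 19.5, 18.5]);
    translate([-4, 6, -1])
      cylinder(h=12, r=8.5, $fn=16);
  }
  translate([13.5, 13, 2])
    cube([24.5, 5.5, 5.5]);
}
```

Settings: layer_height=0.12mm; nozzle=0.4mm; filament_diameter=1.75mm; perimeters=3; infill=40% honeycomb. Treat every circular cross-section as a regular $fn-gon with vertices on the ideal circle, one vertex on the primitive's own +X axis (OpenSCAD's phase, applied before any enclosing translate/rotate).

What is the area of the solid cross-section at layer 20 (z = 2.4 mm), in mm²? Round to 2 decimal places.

At z = 2.4 mm: the cube is present — its section is the full 7×19.5 rectangle (area 136.50 mm²); the r=8.5 cylinder at (-4, 6) gives a regular 16-gon of circumradius 8.5 (constant along its height) (area = (16/2)·8.500²·sin(360°/16) = 221.19 mm²); After the difference (first − rest): starting from the 7×19.5 cube (136.50 mm²), the r=8.5 cylinder at (-4, 6) partially overlaps it — only the 44.67 mm² overlap (of its 221.19 mm²) is removed, clipping the outline — area = 91.83 mm²; the cube at (13.5, 13) is present — its section is the full 24.5×5.5 rectangle (area 134.75 mm²); Taking the union: the 2 present regions are separate (no shared area or edge), so areas and boundary lengths simply add and each stays a separate island — area = 226.58 mm². Overall, the cross-section has 2 separate islands. Net area = 226.58 mm².

226.58 mm²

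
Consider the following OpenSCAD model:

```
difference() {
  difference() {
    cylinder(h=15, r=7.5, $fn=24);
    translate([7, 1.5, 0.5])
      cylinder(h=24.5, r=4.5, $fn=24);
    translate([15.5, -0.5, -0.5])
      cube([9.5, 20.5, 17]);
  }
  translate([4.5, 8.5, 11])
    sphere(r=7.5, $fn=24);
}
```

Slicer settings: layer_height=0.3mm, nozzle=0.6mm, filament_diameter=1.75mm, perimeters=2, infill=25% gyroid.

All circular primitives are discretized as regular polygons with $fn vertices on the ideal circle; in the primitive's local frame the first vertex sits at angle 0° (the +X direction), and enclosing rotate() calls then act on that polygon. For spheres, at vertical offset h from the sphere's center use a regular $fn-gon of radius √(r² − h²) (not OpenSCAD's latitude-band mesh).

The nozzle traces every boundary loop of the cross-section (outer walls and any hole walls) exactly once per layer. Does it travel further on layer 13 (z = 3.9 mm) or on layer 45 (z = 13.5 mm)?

Layer 13 (z = 3.9): the cylinder: section is a regular 24-gon, circumradius r=7.5 (perimeter = 2·24·7.500·sin(180°/24) = 46.99 mm); the cylinder at (7, 1.5): section is a regular 24-gon, circumradius r=4.5 (perimeter = 2·24·4.500·sin(180°/24) = 28.19 mm); the 9.5×20.5 cube at (15.5, -0.5) contributes its full rectangle (perimeter 60.00 mm); After the difference (first − rest): starting from the r=7.5 cylinder, the r=4.5 cylinder at (7, 1.5) partially overlaps it — only the 29.98 mm² overlap (of its 62.89 mm²) is removed, clipping the outline; the 9.5×20.5 cube at (15.5, -0.5) misses the remaining region (no effect) — boundary = 49.56 mm; the r=7.5 sphere at (4.5, 8.5) contributes a regular 24-gon of circumradius √(7.5²−7.1²) = 2.417 (perimeter = 2·24·2.417·sin(180°/24) = 15.14 mm); After the difference (first − rest): starting from that combined region, the r=7.5 sphere at (4.5, 8.5) partially overlaps it — only the 0.30 mm² overlap (of its 18.14 mm²) is removed, clipping the outline — boundary = 49.60 mm. So its perimeter = 49.60 mm. Layer 45 (z = 13.5): the r=7.5 cylinder contributes a regular 24-gon of circumradius 7.5 (perimeter = 2·24·7.500·sin(180°/24) = 46.99 mm); the r=4.5 cylinder at (7, 1.5) gives a regular 24-gon of circumradius 4.5 (constant along its height) (perimeter = 2·24·4.500·sin(180°/24) = 28.19 mm); the cube at (15.5, -0.5) (footprint 9.5×20.5) is included at this height (perimeter 60.00 mm); After the difference (first − rest): starting from the r=7.5 cylinder, the r=4.5 cylinder at (7, 1.5) partially overlaps it — only the 29.98 mm² overlap (of its 62.89 mm²) is removed, clipping the outline; the 9.5×20.5 cube at (15.5, -0.5) misses the remaining region (no effect) — boundary = 49.56 mm; the r=7.5 sphere at (4.5, 8.5) slices to a regular 24-gon of circumradius 7.071 (√(r²−h²) with h=2.5 from center) (perimeter = 2·24·7.071·sin(180°/24) = 44.30 mm); Subtracting the remaining from the first: starting from the result so far, the r=7.5 sphere at (4.5, 8.5) partially overlaps it — only the 24.20 mm² overlap (of its 155.29 mm²) is removed, clipping the outline — boundary = 44.45 mm. So its perimeter = 44.45 mm. Layer 13 is larger (49.60 vs 44.45 mm).

layer 13 (z = 3.9 mm)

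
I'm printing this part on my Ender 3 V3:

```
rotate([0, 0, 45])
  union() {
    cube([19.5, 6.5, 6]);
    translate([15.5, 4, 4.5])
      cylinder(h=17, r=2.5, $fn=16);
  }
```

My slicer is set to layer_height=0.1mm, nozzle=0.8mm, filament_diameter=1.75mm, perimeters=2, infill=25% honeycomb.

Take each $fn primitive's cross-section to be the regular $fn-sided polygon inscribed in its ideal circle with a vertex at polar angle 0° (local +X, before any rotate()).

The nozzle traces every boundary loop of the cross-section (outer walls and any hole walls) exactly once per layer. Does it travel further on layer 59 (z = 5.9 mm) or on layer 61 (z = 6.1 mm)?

layer 59 (z = 5.9 mm)

Layer 59 (z = 5.9): the cube is present — its section is the full 19.5×6.5 rectangle (perimeter 52.00 mm); the r=2.5 cylinder at (15.5, 4) gives a regular 16-gon of circumradius 2.5 (constant along its height) (perimeter = 2·16·2.500·sin(180°/16) = 15.61 mm); Taking the union: the r=2.5 cylinder at (15.5, 4) lies entirely inside the 19.5×6.5 cube, so the union is just the 19.5×6.5 cube — boundary = 52.00 mm; (rotated 45° about Z; rotation is an isometry so areas/perimeters/island counts are preserved). So its perimeter = 52.00 mm. Layer 61 (z = 6.1): the cube is absent (z outside [0, 6]); the cylinder at (15.5, 4): section is a regular 16-gon, circumradius r=2.5 (perimeter = 2·16·2.500·sin(180°/16) = 15.61 mm); Combining (union): only the r=2.5 cylinder at (15.5, 4) is present, so the union is just that shape — boundary = 15.61 mm; (rotated 45° about Z; rotation is an isometry so areas/perimeters/island counts are preserved). So its perimeter = 15.61 mm. Layer 59 is larger (52.00 vs 15.61 mm).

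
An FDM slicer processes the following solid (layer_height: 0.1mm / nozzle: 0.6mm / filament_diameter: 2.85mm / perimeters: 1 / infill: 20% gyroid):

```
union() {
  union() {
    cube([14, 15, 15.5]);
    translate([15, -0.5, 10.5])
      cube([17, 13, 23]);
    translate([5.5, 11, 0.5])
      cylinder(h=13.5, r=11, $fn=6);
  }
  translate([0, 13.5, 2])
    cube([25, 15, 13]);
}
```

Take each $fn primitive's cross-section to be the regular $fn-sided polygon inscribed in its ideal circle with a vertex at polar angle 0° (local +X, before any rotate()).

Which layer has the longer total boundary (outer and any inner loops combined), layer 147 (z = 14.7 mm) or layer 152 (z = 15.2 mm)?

Layer 147 (z = 14.7): the cube (footprint 14×15) is included at this height (perimeter 58.00 mm); the cube at (15, -0.5) is present — its section is the full 17×13 rectangle (perimeter 60.00 mm); the cylinder at (5.5, 11) does not reach this height (z outside [0.5, 14]); Taking the union: the 2 present regions are separate (no shared area or edge), so areas and boundary lengths simply add and each stays a separate island — boundary = 118.00 mm; the cube at (0, 13.5) is present — its section is the full 25×15 rectangle (perimeter 80.00 mm); Merging all regions: the regions partially overlap (shared area 21.00 mm²), so the edge portions inside another operand are dropped and the merged outline is re-measured after clipping — boundary = 167.00 mm. So its perimeter = 167.00 mm. Layer 152 (z = 15.2): the cube is present — its section is the full 14×15 rectangle (perimeter 58.00 mm); the cube at (15, -0.5) (footprint 17×13) is included at this height (perimeter 60.00 mm); the cylinder at (5.5, 11) is not intersected at this z (z outside [0.5, 14]); Combining (union): the 2 present regions are separate (no shared area or edge), so areas and boundary lengths simply add and each stays a separate island — boundary = 118.00 mm; the cube at (0, 13.5) is not intersected at this z (z outside [2, 15]); Combining (union): only that combined region is present, so the union is just that shape — boundary = 118.00 mm. So its perimeter = 118.00 mm. Layer 147 is larger (167.00 vs 118.00 mm).

layer 147 (z = 14.7 mm)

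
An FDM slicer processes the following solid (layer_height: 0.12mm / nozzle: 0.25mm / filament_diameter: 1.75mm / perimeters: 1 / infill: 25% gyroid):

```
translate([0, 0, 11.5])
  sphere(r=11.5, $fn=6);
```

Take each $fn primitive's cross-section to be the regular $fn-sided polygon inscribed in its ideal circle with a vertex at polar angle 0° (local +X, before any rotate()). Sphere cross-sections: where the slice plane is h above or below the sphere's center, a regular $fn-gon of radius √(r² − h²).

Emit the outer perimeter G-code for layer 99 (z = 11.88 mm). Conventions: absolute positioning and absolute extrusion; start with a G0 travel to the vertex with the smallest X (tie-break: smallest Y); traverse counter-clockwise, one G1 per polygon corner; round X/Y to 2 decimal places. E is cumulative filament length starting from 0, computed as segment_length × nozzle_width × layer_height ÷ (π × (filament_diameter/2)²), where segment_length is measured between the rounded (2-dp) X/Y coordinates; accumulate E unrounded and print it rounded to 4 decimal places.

G0 X-11.49 Y0.00 Z11.88
G1 X-5.75 Y-9.95 E0.1433
G1 X5.75 Y-9.95 E0.2867
G1 X11.49 Y0.00 E0.4300
G1 X5.75 Y9.95 E0.5732
G1 X-5.75 Y9.95 E0.7167
G1 X-11.49 Y0.00 E0.8600

At z = 11.88 mm: the sphere: section is a regular 6-gon, circumradius = √(r²−h²) = √(11.5²−0.38²) = 11.494. The outline is a single polygon with 6 vertices. Extrusion per mm of travel: 0.25 × 0.12 / (π × 0.875²) = 0.012473. Accumulating E over each segment gives final E = 0.8600.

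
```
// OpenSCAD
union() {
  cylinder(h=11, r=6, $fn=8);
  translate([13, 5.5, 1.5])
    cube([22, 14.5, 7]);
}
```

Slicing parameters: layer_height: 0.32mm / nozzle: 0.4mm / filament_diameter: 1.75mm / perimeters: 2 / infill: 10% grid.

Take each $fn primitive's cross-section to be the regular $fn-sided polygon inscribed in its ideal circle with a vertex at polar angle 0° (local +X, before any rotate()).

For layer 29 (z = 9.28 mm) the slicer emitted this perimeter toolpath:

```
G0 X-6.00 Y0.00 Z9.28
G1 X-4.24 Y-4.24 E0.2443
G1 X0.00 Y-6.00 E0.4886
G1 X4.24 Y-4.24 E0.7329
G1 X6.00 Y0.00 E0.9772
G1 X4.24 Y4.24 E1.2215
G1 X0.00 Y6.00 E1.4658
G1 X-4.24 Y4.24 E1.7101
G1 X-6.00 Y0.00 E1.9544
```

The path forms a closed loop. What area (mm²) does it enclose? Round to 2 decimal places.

Apply the shoelace formula to the sequence of (X, Y) vertices; enclosed area = 101.76 mm².

101.76 mm²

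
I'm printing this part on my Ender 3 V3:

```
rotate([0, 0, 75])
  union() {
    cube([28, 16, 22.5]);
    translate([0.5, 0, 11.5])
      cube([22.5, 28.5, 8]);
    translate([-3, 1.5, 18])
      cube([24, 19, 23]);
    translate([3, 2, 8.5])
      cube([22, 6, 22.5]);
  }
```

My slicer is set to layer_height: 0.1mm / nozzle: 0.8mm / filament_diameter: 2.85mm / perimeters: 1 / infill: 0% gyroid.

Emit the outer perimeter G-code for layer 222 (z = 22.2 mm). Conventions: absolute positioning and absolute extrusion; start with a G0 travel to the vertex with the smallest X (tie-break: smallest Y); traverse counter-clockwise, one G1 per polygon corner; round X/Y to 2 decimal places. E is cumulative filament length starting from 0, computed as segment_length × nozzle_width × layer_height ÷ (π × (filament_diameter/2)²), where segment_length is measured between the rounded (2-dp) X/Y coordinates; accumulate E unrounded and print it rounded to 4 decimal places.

At z = 22.2 mm: the cube is present — its section is the full 28×16 rectangle; the cube at (0.5, 0) is not intersected at this z (z outside [11.5, 19.5]); the 24×19 cube at (-3, 1.5) contributes its full rectangle; the cube at (3, 2) (footprint 22×6) is included at this height; Taking the union: the regions partially overlap (shared area 436.50 mm²), so overlapping operands fuse into one piece — 1 connected region; (whole slice rotated 75° about Z — lengths, areas and connectivity unchanged). The outline is a single polygon with 8 vertices. Extrusion per mm of travel: 0.8 × 0.1 / (π × 1.425²) = 0.012540. Accumulating E over each segment gives final E = 1.2918.

G0 X-20.58 Y2.41 Z22.20
G1 X-2.23 Y-2.51 E0.2382
G1 X-1.45 Y0.39 E0.2759
G1 X0.00 Y0.00 E0.2947
G1 X7.25 Y27.05 E0.6459
G1 X-8.21 Y31.19 E0.8466
G1 X-10.02 Y24.43 E0.9344
G1 X-14.37 Y25.59 E0.9908
G1 X-20.58 Y2.41 E1.2918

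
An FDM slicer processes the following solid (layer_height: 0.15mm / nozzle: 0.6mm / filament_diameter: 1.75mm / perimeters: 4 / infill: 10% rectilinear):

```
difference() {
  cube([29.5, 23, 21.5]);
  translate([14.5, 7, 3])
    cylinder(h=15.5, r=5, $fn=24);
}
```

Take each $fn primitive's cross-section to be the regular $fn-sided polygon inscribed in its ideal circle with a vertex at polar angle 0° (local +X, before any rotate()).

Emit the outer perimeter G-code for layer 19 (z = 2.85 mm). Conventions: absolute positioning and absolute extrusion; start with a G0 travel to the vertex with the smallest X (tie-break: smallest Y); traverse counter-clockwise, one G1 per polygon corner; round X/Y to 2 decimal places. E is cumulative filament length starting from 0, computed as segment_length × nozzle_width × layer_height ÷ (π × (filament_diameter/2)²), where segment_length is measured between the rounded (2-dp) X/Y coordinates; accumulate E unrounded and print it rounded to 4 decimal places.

At z = 2.85 mm: the cube (footprint 29.5×23) is included at this height; the cylinder at (14.5, 7) is absent (z outside [3, 18.5]); Subtracting the remaining from the first: none of the subtracted shapes is present at this height, so the 29.5×23 cube is unchanged — 1 connected region. The outline is a single polygon with 4 vertices. Extrusion per mm of travel: 0.6 × 0.15 / (π × 0.875²) = 0.037418. Accumulating E over each segment gives final E = 3.9289.

G0 X0.00 Y0.00 Z2.85
G1 X29.50 Y0.00 E1.1038
G1 X29.50 Y23.00 E1.9644
G1 X0.00 Y23.00 E3.0682
G1 X0.00 Y0.00 E3.9289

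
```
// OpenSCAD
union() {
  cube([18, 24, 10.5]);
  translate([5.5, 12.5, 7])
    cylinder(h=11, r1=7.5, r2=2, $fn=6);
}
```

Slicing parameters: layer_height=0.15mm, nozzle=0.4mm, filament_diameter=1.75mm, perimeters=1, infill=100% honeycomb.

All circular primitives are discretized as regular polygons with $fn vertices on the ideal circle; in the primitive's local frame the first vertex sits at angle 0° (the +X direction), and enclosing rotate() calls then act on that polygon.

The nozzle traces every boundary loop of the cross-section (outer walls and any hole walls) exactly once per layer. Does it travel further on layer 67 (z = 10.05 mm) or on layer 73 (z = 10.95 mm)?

Layer 67 (z = 10.05): the cube is present — its section is the full 18×24 rectangle (perimeter 84.00 mm); the cone at (5.5, 12.5): at t=0.277 of its height the radius interpolates to r₁+(r₂−r₁)t = 5.975, giving a regular 6-gon of that circumradius (perimeter = 2·6·5.975·sin(180°/6) = 35.85 mm); Taking the union: the regions partially overlap (shared area 92.36 mm²), so the edge portions inside another operand are dropped and the merged outline is re-measured after clipping — boundary = 84.25 mm. So its perimeter = 84.25 mm. Layer 73 (z = 10.95): the cube does not reach this height (z outside [0, 10.5]); the cone at (5.5, 12.5): at t=0.359 of its height the radius interpolates to r₁+(r₂−r₁)t = 5.525, giving a regular 6-gon of that circumradius (perimeter = 2·6·5.525·sin(180°/6) = 33.15 mm); Taking the union: only the cone at (5.5, 12.5) is present, so the union is just that shape — boundary = 33.15 mm. So its perimeter = 33.15 mm. Layer 67 is larger (84.25 vs 33.15 mm).

layer 67 (z = 10.05 mm)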